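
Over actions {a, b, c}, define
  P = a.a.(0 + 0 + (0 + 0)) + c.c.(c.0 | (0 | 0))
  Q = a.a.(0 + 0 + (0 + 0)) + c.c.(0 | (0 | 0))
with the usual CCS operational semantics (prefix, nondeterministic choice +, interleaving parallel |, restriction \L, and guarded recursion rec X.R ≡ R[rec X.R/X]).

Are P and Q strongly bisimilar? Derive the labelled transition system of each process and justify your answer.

NO

Reachable graph of P (6 states):
  m0 = a.a.(0 + 0 + (0 + 0)) + c.c.(c.0 | (0 | 0)) | -a-> m1, -c-> m2
  m1 = a.(0 + 0 + (0 + 0)) | -a-> m3
  m2 = c.(c.0 | (0 | 0)) | -c-> m4
  m3 = 0 + 0 + (0 + 0) | (no moves)
  m4 = c.0 | (0 | 0) | -c-> m5
  m5 = 0 | (0 | 0) | (no moves)
Reachable graph of Q (5 states):
  n0 = a.a.(0 + 0 + (0 + 0)) + c.c.(0 | (0 | 0)) | -a-> n1, -c-> n2
  n1 = a.(0 + 0 + (0 + 0)) | -a-> n3
  n2 = c.(0 | (0 | 0)) | -c-> n4
  n3 = 0 + 0 + (0 + 0) | (no moves)
  n4 = 0 | (0 | 0) | (no moves)
Coarsest stable partition (strong bisimilarity classes):
  B0 = {m0}
  B1 = {m1, n1}
  B2 = {m3, m5, n3, n4}
  B3 = {m2}
  B4 = {m4, n2}
  B5 = {n0}
m0 ∈ B0, n0 ∈ B5 → different blocks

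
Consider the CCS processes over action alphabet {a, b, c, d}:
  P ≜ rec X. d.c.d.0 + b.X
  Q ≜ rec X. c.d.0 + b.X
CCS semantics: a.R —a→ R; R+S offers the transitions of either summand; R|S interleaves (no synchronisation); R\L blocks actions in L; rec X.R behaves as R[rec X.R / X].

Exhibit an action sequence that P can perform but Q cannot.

d

LTS(P): 4 reachable states
  u0 = rec X. d.c.d.0 + b.X → ··b··> u0, ··d··> u1
  u1 = c.d.0 → ··c··> u2
  u2 = d.0 → ··d··> u3
  u3 = 0 → (no moves)
LTS(Q): 3 reachable states
  v0 = rec X. c.d.0 + b.X → ··b··> v0, ··c··> v1
  v1 = d.0 → ··d··> v2
  v2 = 0 → (no moves)
Executing d from P (initial set {u0}):
  after d @ step 1: {u1}
  ✓ P
Executing d from Q (initial set {v0}):
  after d @ step 1: ∅  — Q cannot continue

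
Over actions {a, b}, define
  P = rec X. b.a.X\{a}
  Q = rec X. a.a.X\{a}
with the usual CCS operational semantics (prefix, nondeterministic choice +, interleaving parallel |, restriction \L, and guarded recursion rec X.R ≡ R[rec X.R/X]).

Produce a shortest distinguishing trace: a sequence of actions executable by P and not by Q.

LTS(P): 4 reachable states
  m0 = rec X. b.a.X\{a} ⊢ -b-> m1
  m1 = a.(rec X. b.a.X\{a})\{a} ⊢ -a-> m2
  m2 = (rec X. b.a.X\{a})\{a} ⊢ -b-> m3
  m3 = (a.(rec X. b.a.X\{a})\{a})\{a} ⊢ (no moves)
LTS(Q): 3 reachable states
  n0 = rec X. a.a.X\{a} ⊢ -a-> n1
  n1 = a.(rec X. a.a.X\{a})\{a} ⊢ -a-> n2
  n2 = (rec X. a.a.X\{a})\{a} ⊢ (no moves)
Run σ = ⟨b⟩ on P: start {m0}
  after b @ step 1: {m1}
  ✓ P
Run σ = ⟨b⟩ on Q: start {n0}
  after b @ step 1: no successor for Q

b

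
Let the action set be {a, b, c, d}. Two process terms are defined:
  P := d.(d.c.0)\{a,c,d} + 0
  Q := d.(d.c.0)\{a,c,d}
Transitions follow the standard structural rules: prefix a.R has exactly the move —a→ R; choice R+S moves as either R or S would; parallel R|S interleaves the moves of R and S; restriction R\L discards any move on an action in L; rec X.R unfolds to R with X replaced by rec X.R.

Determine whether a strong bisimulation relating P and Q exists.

YES

LTS(P): 2 reachable states
  s0 = d.(d.c.0)\{a,c,d} + 0 → =d=> s1
  s1 = (d.c.0)\{a,c,d} → deadlocked
LTS(Q): 2 reachable states
  t0 = d.(d.c.0)\{a,c,d} → =d=> t1
  t1 = (d.c.0)\{a,c,d} → deadlocked
Coarsest stable partition (strong bisimilarity classes):
  B0 = {s0, t0}
  B1 = {s1, t1}
s0 ∈ B0, t0 ∈ B0 → same block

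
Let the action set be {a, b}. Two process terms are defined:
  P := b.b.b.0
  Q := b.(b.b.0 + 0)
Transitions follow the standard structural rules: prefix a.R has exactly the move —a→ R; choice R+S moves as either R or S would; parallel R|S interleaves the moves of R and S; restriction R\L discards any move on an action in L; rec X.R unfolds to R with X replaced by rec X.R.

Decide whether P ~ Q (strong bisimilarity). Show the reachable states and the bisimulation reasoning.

P's transition system — 4 states:
  p0 = b.b.b.0 ⊢ --b--▸ p1
  p1 = b.b.0 ⊢ --b--▸ p2
  p2 = b.0 ⊢ --b--▸ p3
  p3 = 0 ⊢ stopped
Q's transition system — 4 states:
  q0 = b.(b.b.0 + 0) ⊢ --b--▸ q1
  q1 = b.b.0 + 0 ⊢ --b--▸ q2
  q2 = b.0 ⊢ --b--▸ q3
  q3 = 0 ⊢ stopped
Bisimilarity quotient blocks:
  B0 = {p0, q0}
  B1 = {p1, q1}
  B2 = {p2, q2}
  B3 = {p3, q3}
p0 ∈ B0, q0 ∈ B0 → same block

YES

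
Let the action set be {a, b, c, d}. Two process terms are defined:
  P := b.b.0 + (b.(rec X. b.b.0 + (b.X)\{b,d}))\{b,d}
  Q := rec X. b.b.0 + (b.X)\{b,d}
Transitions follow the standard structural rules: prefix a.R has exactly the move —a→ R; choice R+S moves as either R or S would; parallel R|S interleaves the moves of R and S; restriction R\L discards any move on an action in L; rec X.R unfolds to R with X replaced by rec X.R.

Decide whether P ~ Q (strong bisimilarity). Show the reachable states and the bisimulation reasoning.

bisimilar

LTS(P): 3 reachable states
  s0 = b.b.0 + (b.(rec X. b.b.0 + (b.X)\{b,d}))\{b,d} has moves ··b··> s1
  s1 = b.0 has moves ··b··> s2
  s2 = 0 has moves deadlocked
LTS(Q): 3 reachable states
  t0 = rec X. b.b.0 + (b.X)\{b,d} has moves ··b··> t1
  t1 = b.0 has moves ··b··> t2
  t2 = 0 has moves deadlocked
Bisimilarity quotient blocks:
  B0 = {s0, t0}
  B1 = {s1, t1}
  B2 = {s2, t2}
s0 ∈ B0, t0 ∈ B0 → same block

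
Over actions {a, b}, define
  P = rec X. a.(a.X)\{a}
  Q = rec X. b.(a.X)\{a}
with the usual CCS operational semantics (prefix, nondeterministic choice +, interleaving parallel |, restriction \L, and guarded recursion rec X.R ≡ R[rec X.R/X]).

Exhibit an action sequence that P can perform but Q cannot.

Reachable graph of P (2 states):
  m0 = rec X. a.(a.X)\{a} :: ··a··> m1
  m1 = (a.(rec X. a.(a.X)\{a}))\{a} :: ·
Reachable graph of Q (2 states):
  n0 = rec X. b.(a.X)\{a} :: ··b··> n1
  n1 = (a.(rec X. b.(a.X)\{a}))\{a} :: ·
Trace ⟨a⟩ through P, begin at {m0}:
  step 1 (a): {m1}
  — P admits the full trace.
Trace ⟨a⟩ through Q, begin at {n0}:
  step 1 (a): ∅  — Q cannot continue

a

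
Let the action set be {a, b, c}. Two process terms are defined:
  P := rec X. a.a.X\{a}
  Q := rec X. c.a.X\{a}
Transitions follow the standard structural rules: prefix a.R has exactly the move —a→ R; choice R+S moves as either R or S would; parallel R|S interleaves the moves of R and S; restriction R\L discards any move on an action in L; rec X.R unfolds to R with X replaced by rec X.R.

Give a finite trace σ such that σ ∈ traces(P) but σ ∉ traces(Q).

LTS(P): 3 reachable states
  m0 = rec X. a.a.X\{a} :: =a=> m1
  m1 = a.(rec X. a.a.X\{a})\{a} :: =a=> m2
  m2 = (rec X. a.a.X\{a})\{a} :: stopped
LTS(Q): 4 reachable states
  n0 = rec X. c.a.X\{a} :: =c=> n1
  n1 = a.(rec X. c.a.X\{a})\{a} :: =a=> n2
  n2 = (rec X. c.a.X\{a})\{a} :: =c=> n3
  n3 = (a.(rec X. c.a.X\{a})\{a})\{a} :: stopped
Run σ = ⟨a⟩ on P: start {m0}
  after a @ step 1: {m1}
  P completes σ.
Run σ = ⟨a⟩ on Q: start {n0}
  after a @ step 1: ∅  — Q cannot continue

a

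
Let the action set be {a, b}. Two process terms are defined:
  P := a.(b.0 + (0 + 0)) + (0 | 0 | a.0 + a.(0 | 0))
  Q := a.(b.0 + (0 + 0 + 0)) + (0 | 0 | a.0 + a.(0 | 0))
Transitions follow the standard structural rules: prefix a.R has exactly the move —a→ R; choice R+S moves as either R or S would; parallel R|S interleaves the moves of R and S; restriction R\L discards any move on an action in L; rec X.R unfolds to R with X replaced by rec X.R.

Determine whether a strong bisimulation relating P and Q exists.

P ~ Q

P's transition system — 5 states:
  m0 = a.(b.0 + (0 + 0)) + (0 | 0 | a.0 + a.(0 | 0)) ⊢ -a-> m1, -a-> m2, -a-> m3
  m1 = 0 | 0 ⊢ (no moves)
  m2 = 0 | 0 | 0 ⊢ (no moves)
  m3 = b.0 + (0 + 0) ⊢ -b-> m4
  m4 = 0 ⊢ (no moves)
Q's transition system — 5 states:
  n0 = a.(b.0 + (0 + 0 + 0)) + (0 | 0 | a.0 + a.(0 | 0)) ⊢ -a-> n1, -a-> n2, -a-> n3
  n1 = 0 | 0 ⊢ (no moves)
  n2 = 0 | 0 | 0 ⊢ (no moves)
  n3 = b.0 + (0 + 0 + 0) ⊢ -b-> n4
  n4 = 0 ⊢ (no moves)
Bisimilarity quotient blocks:
  B0 = {m0, n0}
  B1 = {m3, n3}
  B2 = {m1, m2, m4, n1, n2, n4}
m0 ∈ B0, n0 ∈ B0 → same block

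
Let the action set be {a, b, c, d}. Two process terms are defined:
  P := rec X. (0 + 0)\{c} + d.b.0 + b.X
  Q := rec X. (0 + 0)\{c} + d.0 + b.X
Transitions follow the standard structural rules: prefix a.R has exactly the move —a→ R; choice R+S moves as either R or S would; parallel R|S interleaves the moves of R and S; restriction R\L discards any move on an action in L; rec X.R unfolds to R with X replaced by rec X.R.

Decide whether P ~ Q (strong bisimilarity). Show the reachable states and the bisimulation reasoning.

not bisimilar

Reachable graph of P (3 states):
  u0 = rec X. (0 + 0)\{c} + d.b.0 + b.X ⊢ —b→ u0, —d→ u1
  u1 = b.0 ⊢ —b→ u2
  u2 = 0 ⊢ deadlocked
Reachable graph of Q (2 states):
  v0 = rec X. (0 + 0)\{c} + d.0 + b.X ⊢ —b→ v0, —d→ v1
  v1 = 0 ⊢ deadlocked
Partition-refinement fixed point:
  B0 = {u0}
  B1 = {u1}
  B2 = {u2, v1}
  B3 = {v0}
u0 ∈ B0, v0 ∈ B3 → different blocks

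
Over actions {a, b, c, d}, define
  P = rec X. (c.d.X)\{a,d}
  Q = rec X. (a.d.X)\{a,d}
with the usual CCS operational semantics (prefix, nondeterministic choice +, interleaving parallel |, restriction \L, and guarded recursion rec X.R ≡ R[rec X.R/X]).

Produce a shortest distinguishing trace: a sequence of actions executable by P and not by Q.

Reachable graph of P (2 states):
  m0 = rec X. (c.d.X)\{a,d} has moves ··c··> m1
  m1 = (d.(rec X. (c.d.X)\{a,d}))\{a,d} has moves ∅
Reachable graph of Q (1 states):
  n0 = rec X. (a.d.X)\{a,d} has moves ∅
Trace ⟨c⟩ through P, begin at {m0}:
  [1] c ⇒ {m1}
  — P admits the full trace.
Trace ⟨c⟩ through Q, begin at {n0}:
  [1] c ⇒ ∅ (Q stuck)

c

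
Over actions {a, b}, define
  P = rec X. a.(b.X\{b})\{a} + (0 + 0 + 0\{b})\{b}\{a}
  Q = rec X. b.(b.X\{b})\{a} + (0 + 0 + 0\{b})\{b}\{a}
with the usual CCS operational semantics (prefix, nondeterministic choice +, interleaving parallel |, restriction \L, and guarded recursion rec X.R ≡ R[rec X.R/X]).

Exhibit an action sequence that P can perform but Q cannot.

a

LTS(P): 3 reachable states
  u0 = rec X. a.(b.X\{b})\{a} + (0 + 0 + 0\{b})\{b}\{a} ⊢ ··a··> u1
  u1 = (b.(rec X. a.(b.X\{b})\{a} + (0 + 0 + 0\{b})\{b}\{a})\{b})\{a} ⊢ ··b··> u2
  u2 = (rec X. a.(b.X\{b})\{a} + (0 + 0 + 0\{b})\{b}\{a})\{b}\{a} ⊢ deadlocked
LTS(Q): 3 reachable states
  v0 = rec X. b.(b.X\{b})\{a} + (0 + 0 + 0\{b})\{b}\{a} ⊢ ··b··> v1
  v1 = (b.(rec X. b.(b.X\{b})\{a} + (0 + 0 + 0\{b})\{b}\{a})\{b})\{a} ⊢ ··b··> v2
  v2 = (rec X. b.(b.X\{b})\{a} + (0 + 0 + 0\{b})\{b}\{a})\{b}\{a} ⊢ deadlocked
Executing a from P (initial set {u0}):
  after a @ step 1: {u1}
  ✓ P
Executing a from Q (initial set {v0}):
  after a @ step 1: no successor for Q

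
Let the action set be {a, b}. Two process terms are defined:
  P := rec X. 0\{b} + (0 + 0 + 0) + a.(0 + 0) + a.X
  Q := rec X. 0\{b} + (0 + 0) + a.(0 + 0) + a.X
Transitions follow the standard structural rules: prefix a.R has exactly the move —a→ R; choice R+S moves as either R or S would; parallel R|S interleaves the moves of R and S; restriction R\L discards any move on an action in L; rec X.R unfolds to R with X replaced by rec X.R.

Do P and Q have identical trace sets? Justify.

traces(P) = traces(Q)

P's transition system — 2 states:
  m0 = rec X. 0\{b} + (0 + 0 + 0) + a.(0 + 0) + a.X | —a→ m0, —a→ m1
  m1 = 0 + 0 | deadlocked
Q's transition system — 2 states:
  n0 = rec X. 0\{b} + (0 + 0) + a.(0 + 0) + a.X | —a→ n0, —a→ n1
  n1 = 0 + 0 | deadlocked
Coarsest stable partition (strong bisimilarity classes):
  B0 = {m0, n0}
  B1 = {m1, n1}
m0 ∈ B0, n0 ∈ B0 → same block
Bisimilar ⇒ trace-equivalent.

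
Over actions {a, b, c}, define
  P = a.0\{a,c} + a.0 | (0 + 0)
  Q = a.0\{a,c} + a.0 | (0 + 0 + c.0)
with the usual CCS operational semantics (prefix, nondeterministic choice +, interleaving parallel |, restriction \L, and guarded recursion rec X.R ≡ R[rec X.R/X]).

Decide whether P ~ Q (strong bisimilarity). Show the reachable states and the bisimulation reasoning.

P's transition system — 3 states:
  p0 = a.0\{a,c} + a.0 | (0 + 0) :: --a--▸ p1, --a--▸ p2
  p1 = 0 | (0 + 0) :: (no moves)
  p2 = 0\{a,c} :: (no moves)
Q's transition system — 5 states:
  q0 = a.0\{a,c} + a.0 | (0 + 0 + c.0) :: --a--▸ q1, --a--▸ q2, --c--▸ q3
  q1 = 0 | (0 + 0 + c.0) :: --c--▸ q4
  q2 = 0\{a,c} :: (no moves)
  q3 = a.0 | 0 :: --a--▸ q4
  q4 = 0 | 0 :: (no moves)
Bisimilarity quotient blocks:
  B0 = {p0, q3}
  B1 = {p1, p2, q2, q4}
  B2 = {q0}
  B3 = {q1}
p0 ∈ B0, q0 ∈ B2 → different blocks

NO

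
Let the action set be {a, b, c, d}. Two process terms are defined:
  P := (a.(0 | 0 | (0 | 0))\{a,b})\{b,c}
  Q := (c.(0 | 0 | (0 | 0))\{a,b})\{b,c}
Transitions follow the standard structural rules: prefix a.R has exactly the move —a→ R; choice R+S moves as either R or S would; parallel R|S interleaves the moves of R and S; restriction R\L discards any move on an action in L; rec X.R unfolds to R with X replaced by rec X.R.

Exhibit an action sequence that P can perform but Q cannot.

a

Reachable graph of P (2 states):
  u0 = (a.(0 | 0 | (0 | 0))\{a,b})\{b,c} ⊢ —a→ u1
  u1 = (0 | 0 | (0 | 0))\{a,b}\{b,c} ⊢ ∅
Reachable graph of Q (1 states):
  v0 = (c.(0 | 0 | (0 | 0))\{a,b})\{b,c} ⊢ ∅
Trace ⟨a⟩ through P, begin at {u0}:
  after a @ step 1: {u1}
  ✓ P
Trace ⟨a⟩ through Q, begin at {v0}:
  after a @ step 1: no successor for Q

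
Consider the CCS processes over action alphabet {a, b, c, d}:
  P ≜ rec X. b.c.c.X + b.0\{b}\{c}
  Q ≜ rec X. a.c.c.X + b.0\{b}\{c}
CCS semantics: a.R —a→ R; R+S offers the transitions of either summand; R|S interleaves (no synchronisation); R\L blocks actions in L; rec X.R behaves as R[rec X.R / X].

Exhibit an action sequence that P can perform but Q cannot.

P's transition system — 4 states:
  u0 = rec X. b.c.c.X + b.0\{b}\{c} → —b→ u1, —b→ u2
  u1 = 0\{b}\{c} → ·
  u2 = c.c.(rec X. b.c.c.X + b.0\{b}\{c}) → —c→ u3
  u3 = c.(rec X. b.c.c.X + b.0\{b}\{c}) → —c→ u0
Q's transition system — 4 states:
  v0 = rec X. a.c.c.X + b.0\{b}\{c} → —a→ v1, —b→ v2
  v1 = c.c.(rec X. a.c.c.X + b.0\{b}\{c}) → —c→ v3
  v2 = 0\{b}\{c} → ·
  v3 = c.(rec X. a.c.c.X + b.0\{b}\{c}) → —c→ v0
Executing bc from P (initial set {u0}):
  step 1 (b): {u1, u2}
  step 2 (c): {u3}
  ✓ P
Executing bc from Q (initial set {v0}):
  step 1 (b): {v2}
  step 2 (c): no successor for Q

bc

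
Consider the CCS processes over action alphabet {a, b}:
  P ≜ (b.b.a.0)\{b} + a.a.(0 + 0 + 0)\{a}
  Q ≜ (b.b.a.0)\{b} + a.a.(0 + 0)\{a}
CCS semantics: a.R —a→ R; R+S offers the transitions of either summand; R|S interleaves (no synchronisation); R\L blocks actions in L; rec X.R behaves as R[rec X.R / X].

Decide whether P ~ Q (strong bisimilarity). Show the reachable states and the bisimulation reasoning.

bisimilar

P's transition system — 3 states:
  s0 = (b.b.a.0)\{b} + a.a.(0 + 0 + 0)\{a} → =a=> s1
  s1 = a.(0 + 0 + 0)\{a} → =a=> s2
  s2 = (0 + 0 + 0)\{a} → ·
Q's transition system — 3 states:
  t0 = (b.b.a.0)\{b} + a.a.(0 + 0)\{a} → =a=> t1
  t1 = a.(0 + 0)\{a} → =a=> t2
  t2 = (0 + 0)\{a} → ·
Coarsest stable partition (strong bisimilarity classes):
  B0 = {s0, t0}
  B1 = {s1, t1}
  B2 = {s2, t2}
s0 ∈ B0, t0 ∈ B0 → same block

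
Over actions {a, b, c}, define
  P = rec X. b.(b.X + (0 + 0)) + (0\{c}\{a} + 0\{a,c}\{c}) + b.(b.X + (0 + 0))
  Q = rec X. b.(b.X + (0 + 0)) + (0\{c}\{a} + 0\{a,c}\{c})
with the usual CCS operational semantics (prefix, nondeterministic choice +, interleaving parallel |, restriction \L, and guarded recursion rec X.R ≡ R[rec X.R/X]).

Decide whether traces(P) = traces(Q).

trace-equivalent

Reachable graph of P (2 states):
  m0 = rec X. b.(b.X + (0 + 0)) + (0\{c}\{a} + 0\{a,c}\{c}) + b.(b.X + (0 + 0)) | =b=> m1
  m1 = b.(rec X. b.(b.X + (0 + 0)) + (0\{c}\{a} + 0\{a,c}\{c}) + b.(b.X + (0 + 0))) + (0 + 0) | =b=> m0
Reachable graph of Q (2 states):
  n0 = rec X. b.(b.X + (0 + 0)) + (0\{c}\{a} + 0\{a,c}\{c}) | =b=> n1
  n1 = b.(rec X. b.(b.X + (0 + 0)) + (0\{c}\{a} + 0\{a,c}\{c})) + (0 + 0) | =b=> n0
Bisimilarity quotient blocks:
  B0 = {m0, m1, n0, n1}
m0 ∈ B0, n0 ∈ B0 → same block
Bisimilar ⇒ trace-equivalent.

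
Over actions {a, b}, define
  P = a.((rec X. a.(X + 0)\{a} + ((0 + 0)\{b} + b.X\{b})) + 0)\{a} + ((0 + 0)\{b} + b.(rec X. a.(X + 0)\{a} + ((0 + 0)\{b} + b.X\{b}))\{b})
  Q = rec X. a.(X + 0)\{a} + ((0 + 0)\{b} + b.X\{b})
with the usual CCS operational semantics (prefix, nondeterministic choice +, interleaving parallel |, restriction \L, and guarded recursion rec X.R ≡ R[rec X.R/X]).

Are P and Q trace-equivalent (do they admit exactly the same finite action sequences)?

YES

LTS(P): 5 reachable states
  u0 = a.((rec X. a.(X + 0)\{a} + ((0 + 0)\{b} + b.X\{b})) + 0)\{a} + ((0 + 0)\{b} + b.(rec X. a.(X + 0)\{a} + ((0 + 0)\{b} + b.X\{b}))\{b}) ⊢ =a=> u1, =b=> u2
  u1 = ((rec X. a.(X + 0)\{a} + ((0 + 0)\{b} + b.X\{b})) + 0)\{a} ⊢ =b=> u3
  u2 = (rec X. a.(X + 0)\{a} + ((0 + 0)\{b} + b.X\{b}))\{b} ⊢ =a=> u4
  u3 = (rec X. a.(X + 0)\{a} + ((0 + 0)\{b} + b.X\{b}))\{b}\{a} ⊢ stopped
  u4 = ((rec X. a.(X + 0)\{a} + ((0 + 0)\{b} + b.X\{b})) + 0)\{a}\{b} ⊢ stopped
LTS(Q): 5 reachable states
  v0 = rec X. a.(X + 0)\{a} + ((0 + 0)\{b} + b.X\{b}) ⊢ =a=> v1, =b=> v2
  v1 = ((rec X. a.(X + 0)\{a} + ((0 + 0)\{b} + b.X\{b})) + 0)\{a} ⊢ =b=> v3
  v2 = (rec X. a.(X + 0)\{a} + ((0 + 0)\{b} + b.X\{b}))\{b} ⊢ =a=> v4
  v3 = (rec X. a.(X + 0)\{a} + ((0 + 0)\{b} + b.X\{b}))\{b}\{a} ⊢ stopped
  v4 = ((rec X. a.(X + 0)\{a} + ((0 + 0)\{b} + b.X\{b})) + 0)\{a}\{b} ⊢ stopped
Partition-refinement fixed point:
  B0 = {u0, v0}
  B1 = {u2, v2}
  B2 = {u3, u4, v3, v4}
  B3 = {u1, v1}
u0 ∈ B0, v0 ∈ B0 → same block
Bisimilar ⇒ trace-equivalent.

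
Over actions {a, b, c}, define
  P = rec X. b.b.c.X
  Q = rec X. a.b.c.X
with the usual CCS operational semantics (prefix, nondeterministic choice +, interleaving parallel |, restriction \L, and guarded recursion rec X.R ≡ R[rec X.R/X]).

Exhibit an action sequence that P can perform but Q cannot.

b

Reachable graph of P (3 states):
  m0 = rec X. b.b.c.X has moves ··b··> m1
  m1 = b.c.(rec X. b.b.c.X) has moves ··b··> m2
  m2 = c.(rec X. b.b.c.X) has moves ··c··> m0
Reachable graph of Q (3 states):
  n0 = rec X. a.b.c.X has moves ··a··> n1
  n1 = b.c.(rec X. a.b.c.X) has moves ··b··> n2
  n2 = c.(rec X. a.b.c.X) has moves ··c··> n0
Run σ = ⟨b⟩ on P: start {m0}
  [1] b ⇒ {m1}
  P completes σ.
Run σ = ⟨b⟩ on Q: start {n0}
  [1] b ⇒ ∅ (Q stuck)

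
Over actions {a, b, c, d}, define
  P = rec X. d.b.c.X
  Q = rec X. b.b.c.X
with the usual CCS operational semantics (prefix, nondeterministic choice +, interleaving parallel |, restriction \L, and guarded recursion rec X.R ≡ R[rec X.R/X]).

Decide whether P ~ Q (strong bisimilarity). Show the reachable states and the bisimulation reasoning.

LTS(P): 3 reachable states
  m0 = rec X. d.b.c.X :: ··d··> m1
  m1 = b.c.(rec X. d.b.c.X) :: ··b··> m2
  m2 = c.(rec X. d.b.c.X) :: ··c··> m0
LTS(Q): 3 reachable states
  n0 = rec X. b.b.c.X :: ··b··> n1
  n1 = b.c.(rec X. b.b.c.X) :: ··b··> n2
  n2 = c.(rec X. b.b.c.X) :: ··c··> n0
Coarsest stable partition (strong bisimilarity classes):
  B0 = {m0}
  B1 = {m1}
  B2 = {m2}
  B3 = {n0}
  B4 = {n1}
  B5 = {n2}
m0 ∈ B0, n0 ∈ B3 → different blocks

NO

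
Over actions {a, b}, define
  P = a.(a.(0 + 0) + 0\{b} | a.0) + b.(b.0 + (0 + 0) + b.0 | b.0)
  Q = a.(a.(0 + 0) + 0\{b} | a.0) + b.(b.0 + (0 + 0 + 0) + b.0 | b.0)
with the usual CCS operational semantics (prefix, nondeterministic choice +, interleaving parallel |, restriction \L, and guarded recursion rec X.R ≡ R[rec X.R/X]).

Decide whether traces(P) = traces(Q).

trace-equivalent

LTS(P): 9 reachable states
  s0 = a.(a.(0 + 0) + 0\{b} | a.0) + b.(b.0 + (0 + 0) + b.0 | b.0) | —a→ s1, —b→ s2
  s1 = a.(0 + 0) + 0\{b} | a.0 | —a→ s3, —a→ s4
  s2 = b.0 + (0 + 0) + b.0 | b.0 | —b→ s5, —b→ s6, —b→ s7
  s3 = 0 + 0 | ·
  s4 = 0\{b} | 0 | ·
  s5 = 0 | ·
  s6 = 0 | b.0 | —b→ s8
  s7 = b.0 | 0 | —b→ s8
  s8 = 0 | 0 | ·
LTS(Q): 9 reachable states
  t0 = a.(a.(0 + 0) + 0\{b} | a.0) + b.(b.0 + (0 + 0 + 0) + b.0 | b.0) | —a→ t1, —b→ t2
  t1 = a.(0 + 0) + 0\{b} | a.0 | —a→ t3, —a→ t4
  t2 = b.0 + (0 + 0 + 0) + b.0 | b.0 | —b→ t5, —b→ t6, —b→ t7
  t3 = 0 + 0 | ·
  t4 = 0\{b} | 0 | ·
  t5 = 0 | ·
  t6 = 0 | b.0 | —b→ t8
  t7 = b.0 | 0 | —b→ t8
  t8 = 0 | 0 | ·
Bisimilarity quotient blocks:
  B0 = {s0, t0}
  B1 = {s2, t2}
  B2 = {s6, s7, t6, t7}
  B3 = {s3, s4, s5, s8, t3, t4, t5, t8}
  B4 = {s1, t1}
s0 ∈ B0, t0 ∈ B0 → same block
Bisimilar ⇒ trace-equivalent.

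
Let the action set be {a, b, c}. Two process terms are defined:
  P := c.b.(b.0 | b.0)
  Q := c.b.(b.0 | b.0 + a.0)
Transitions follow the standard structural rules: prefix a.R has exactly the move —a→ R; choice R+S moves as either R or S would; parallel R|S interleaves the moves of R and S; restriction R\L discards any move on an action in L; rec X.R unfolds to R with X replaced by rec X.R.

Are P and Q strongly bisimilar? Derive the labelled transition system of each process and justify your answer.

Reachable graph of P (6 states):
  u0 = c.b.(b.0 | b.0) has moves --c--▸ u1
  u1 = b.(b.0 | b.0) has moves --b--▸ u2
  u2 = b.0 | b.0 has moves --b--▸ u3, --b--▸ u4
  u3 = 0 | b.0 has moves --b--▸ u5
  u4 = b.0 | 0 has moves --b--▸ u5
  u5 = 0 | 0 has moves (no moves)
Reachable graph of Q (7 states):
  v0 = c.b.(b.0 | b.0 + a.0) has moves --c--▸ v1
  v1 = b.(b.0 | b.0 + a.0) has moves --b--▸ v2
  v2 = b.0 | b.0 + a.0 has moves --a--▸ v3, --b--▸ v4, --b--▸ v5
  v3 = 0 has moves (no moves)
  v4 = 0 | b.0 has moves --b--▸ v6
  v5 = b.0 | 0 has moves --b--▸ v6
  v6 = 0 | 0 has moves (no moves)
Partition-refinement fixed point:
  B0 = {u0}
  B1 = {u1}
  B2 = {u2}
  B3 = {u3, u4, v4, v5}
  B4 = {u5, v3, v6}
  B5 = {v0}
  B6 = {v1}
  B7 = {v2}
u0 ∈ B0, v0 ∈ B5 → different blocks

P ≁ Q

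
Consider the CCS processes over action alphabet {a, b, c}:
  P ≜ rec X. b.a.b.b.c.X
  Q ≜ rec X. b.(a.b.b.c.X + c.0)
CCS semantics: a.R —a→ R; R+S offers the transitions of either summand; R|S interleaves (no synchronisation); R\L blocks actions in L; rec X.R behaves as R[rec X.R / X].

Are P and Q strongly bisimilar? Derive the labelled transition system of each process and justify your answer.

P ≁ Q

LTS(P): 5 reachable states
  p0 = rec X. b.a.b.b.c.X :: —b→ p1
  p1 = a.b.b.c.(rec X. b.a.b.b.c.X) :: —a→ p2
  p2 = b.b.c.(rec X. b.a.b.b.c.X) :: —b→ p3
  p3 = b.c.(rec X. b.a.b.b.c.X) :: —b→ p4
  p4 = c.(rec X. b.a.b.b.c.X) :: —c→ p0
LTS(Q): 6 reachable states
  q0 = rec X. b.(a.b.b.c.X + c.0) :: —b→ q1
  q1 = a.b.b.c.(rec X. b.(a.b.b.c.X + c.0)) + c.0 :: —a→ q2, —c→ q3
  q2 = b.b.c.(rec X. b.(a.b.b.c.X + c.0)) :: —b→ q4
  q3 = 0 :: ∅
  q4 = b.c.(rec X. b.(a.b.b.c.X + c.0)) :: —b→ q5
  q5 = c.(rec X. b.(a.b.b.c.X + c.0)) :: —c→ q0
Bisimilarity quotient blocks:
  B0 = {p0}
  B1 = {p1}
  B2 = {p2}
  B3 = {p3}
  B4 = {p4}
  B5 = {q0}
  B6 = {q1}
  B7 = {q2}
  B8 = {q4}
  B9 = {q5}
  B10 = {q3}
p0 ∈ B0, q0 ∈ B5 → different blocks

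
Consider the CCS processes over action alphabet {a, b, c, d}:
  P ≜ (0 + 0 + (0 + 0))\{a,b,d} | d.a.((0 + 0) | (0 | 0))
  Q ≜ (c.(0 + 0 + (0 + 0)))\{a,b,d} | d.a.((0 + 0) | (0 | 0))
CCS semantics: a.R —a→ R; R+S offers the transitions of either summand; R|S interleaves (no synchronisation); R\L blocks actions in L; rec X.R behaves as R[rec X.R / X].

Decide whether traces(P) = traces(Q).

traces(P) ≠ traces(Q) — witness ⟨c⟩

P's transition system — 3 states:
  m0 = (0 + 0 + (0 + 0))\{a,b,d} | d.a.((0 + 0) | (0 | 0)) | =d=> m1
  m1 = (0 + 0 + (0 + 0))\{a,b,d} | a.((0 + 0) | (0 | 0)) | =a=> m2
  m2 = (0 + 0 + (0 + 0))\{a,b,d} | ((0 + 0) | (0 | 0)) | stopped
Q's transition system — 6 states:
  n0 = (c.(0 + 0 + (0 + 0)))\{a,b,d} | d.a.((0 + 0) | (0 | 0)) | =c=> n1, =d=> n2
  n1 = (0 + 0 + (0 + 0))\{a,b,d} | d.a.((0 + 0) | (0 | 0)) | =d=> n3
  n2 = (c.(0 + 0 + (0 + 0)))\{a,b,d} | a.((0 + 0) | (0 | 0)) | =a=> n4, =c=> n3
  n3 = (0 + 0 + (0 + 0))\{a,b,d} | a.((0 + 0) | (0 | 0)) | =a=> n5
  n4 = (c.(0 + 0 + (0 + 0)))\{a,b,d} | ((0 + 0) | (0 | 0)) | =c=> n5
  n5 = (0 + 0 + (0 + 0))\{a,b,d} | ((0 + 0) | (0 | 0)) | stopped
Trace ⟨c⟩ through Q, begin at {n0}:
  [1] c ⇒ {n1}
  — Q admits the full trace.
Trace ⟨c⟩ through P, begin at {m0}:
  [1] c ⇒ ∅  — P cannot continue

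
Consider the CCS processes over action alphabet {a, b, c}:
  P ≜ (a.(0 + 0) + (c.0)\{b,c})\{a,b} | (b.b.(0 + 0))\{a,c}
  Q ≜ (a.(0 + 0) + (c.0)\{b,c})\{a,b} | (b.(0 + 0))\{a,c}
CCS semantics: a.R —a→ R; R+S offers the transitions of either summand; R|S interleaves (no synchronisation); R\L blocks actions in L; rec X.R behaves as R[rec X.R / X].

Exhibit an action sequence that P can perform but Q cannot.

LTS(P): 3 reachable states
  s0 = (a.(0 + 0) + (c.0)\{b,c})\{a,b} | (b.b.(0 + 0))\{a,c} has moves —b→ s1
  s1 = (a.(0 + 0) + (c.0)\{b,c})\{a,b} | (b.(0 + 0))\{a,c} has moves —b→ s2
  s2 = (a.(0 + 0) + (c.0)\{b,c})\{a,b} | (0 + 0)\{a,c} has moves stopped
LTS(Q): 2 reachable states
  t0 = (a.(0 + 0) + (c.0)\{b,c})\{a,b} | (b.(0 + 0))\{a,c} has moves —b→ t1
  t1 = (a.(0 + 0) + (c.0)\{b,c})\{a,b} | (0 + 0)\{a,c} has moves stopped
Executing bb from P (initial set {s0}):
  [1] b ⇒ {s1}
  [2] b ⇒ {s2}
  — P admits the full trace.
Executing bb from Q (initial set {t0}):
  [1] b ⇒ {t1}
  [2] b ⇒ ∅ (Q stuck)

bb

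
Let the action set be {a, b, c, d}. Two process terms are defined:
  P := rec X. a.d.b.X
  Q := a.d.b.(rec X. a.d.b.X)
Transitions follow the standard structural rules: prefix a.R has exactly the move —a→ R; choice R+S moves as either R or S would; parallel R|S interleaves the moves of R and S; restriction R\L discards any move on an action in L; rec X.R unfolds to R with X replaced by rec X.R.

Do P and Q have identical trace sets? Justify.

P's transition system — 3 states:
  m0 = rec X. a.d.b.X ⊢ =a=> m1
  m1 = d.b.(rec X. a.d.b.X) ⊢ =d=> m2
  m2 = b.(rec X. a.d.b.X) ⊢ =b=> m0
Q's transition system — 4 states:
  n0 = a.d.b.(rec X. a.d.b.X) ⊢ =a=> n1
  n1 = d.b.(rec X. a.d.b.X) ⊢ =d=> n2
  n2 = b.(rec X. a.d.b.X) ⊢ =b=> n3
  n3 = rec X. a.d.b.X ⊢ =a=> n1
Coarsest stable partition (strong bisimilarity classes):
  B0 = {m0, n0, n3}
  B1 = {m1, n1}
  B2 = {m2, n2}
m0 ∈ B0, n0 ∈ B0 → same block
Bisimilar ⇒ trace-equivalent.

trace-equivalent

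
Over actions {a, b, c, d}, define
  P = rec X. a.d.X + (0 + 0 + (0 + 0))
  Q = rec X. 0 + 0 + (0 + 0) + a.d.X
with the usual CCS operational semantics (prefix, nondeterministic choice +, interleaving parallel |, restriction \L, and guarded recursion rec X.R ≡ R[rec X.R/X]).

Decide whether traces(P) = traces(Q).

trace-equivalent

Reachable graph of P (2 states):
  u0 = rec X. a.d.X + (0 + 0 + (0 + 0)) | —a→ u1
  u1 = d.(rec X. a.d.X + (0 + 0 + (0 + 0))) | —d→ u0
Reachable graph of Q (2 states):
  v0 = rec X. 0 + 0 + (0 + 0) + a.d.X | —a→ v1
  v1 = d.(rec X. 0 + 0 + (0 + 0) + a.d.X) | —d→ v0
Bisimilarity quotient blocks:
  B0 = {u0, v0}
  B1 = {u1, v1}
u0 ∈ B0, v0 ∈ B0 → same block
Bisimilar ⇒ trace-equivalent.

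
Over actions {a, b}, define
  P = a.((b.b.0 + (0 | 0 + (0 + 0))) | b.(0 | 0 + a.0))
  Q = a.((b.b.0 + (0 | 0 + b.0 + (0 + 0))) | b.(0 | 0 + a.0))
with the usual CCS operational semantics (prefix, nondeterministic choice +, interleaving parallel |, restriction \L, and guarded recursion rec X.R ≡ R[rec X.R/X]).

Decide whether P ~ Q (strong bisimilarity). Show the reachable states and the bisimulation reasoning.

P ≁ Q

P's transition system — 10 states:
  m0 = a.((b.b.0 + (0 | 0 + (0 + 0))) | b.(0 | 0 + a.0)) | -a-> m1
  m1 = (b.b.0 + (0 | 0 + (0 + 0))) | b.(0 | 0 + a.0) | -b-> m2, -b-> m3
  m2 = (b.b.0 + (0 | 0 + (0 + 0))) | (0 | 0 + a.0) | -a-> m4, -b-> m5
  m3 = b.0 | b.(0 | 0 + a.0) | -b-> m5, -b-> m6
  m4 = (b.b.0 + (0 | 0 + (0 + 0))) | 0 | -b-> m7
  m5 = b.0 | (0 | 0 + a.0) | -a-> m7, -b-> m8
  m6 = 0 | b.(0 | 0 + a.0) | -b-> m8
  m7 = b.0 | 0 | -b-> m9
  m8 = 0 | (0 | 0 + a.0) | -a-> m9
  m9 = 0 | 0 | stopped
Q's transition system — 10 states:
  n0 = a.((b.b.0 + (0 | 0 + b.0 + (0 + 0))) | b.(0 | 0 + a.0)) | -a-> n1
  n1 = (b.b.0 + (0 | 0 + b.0 + (0 + 0))) | b.(0 | 0 + a.0) | -b-> n2, -b-> n3, -b-> n4
  n2 = (b.b.0 + (0 | 0 + b.0 + (0 + 0))) | (0 | 0 + a.0) | -a-> n5, -b-> n6, -b-> n7
  n3 = 0 | b.(0 | 0 + a.0) | -b-> n6
  n4 = b.0 | b.(0 | 0 + a.0) | -b-> n3, -b-> n7
  n5 = (b.b.0 + (0 | 0 + b.0 + (0 + 0))) | 0 | -b-> n8, -b-> n9
  n6 = 0 | (0 | 0 + a.0) | -a-> n8
  n7 = b.0 | (0 | 0 + a.0) | -a-> n9, -b-> n6
  n8 = 0 | 0 | stopped
  n9 = b.0 | 0 | -b-> n8
Partition-refinement fixed point:
  B0 = {m0}
  B1 = {m1}
  B2 = {m2}
  B3 = {m5, n7}
  B4 = {m8, n6}
  B5 = {m9, n8}
  B6 = {m7, n9}
  B7 = {m4}
  B8 = {m3, n4}
  B9 = {m6, n3}
  B10 = {n0}
  B11 = {n1}
  B12 = {n2}
  B13 = {n5}
m0 ∈ B0, n0 ∈ B10 → different blocks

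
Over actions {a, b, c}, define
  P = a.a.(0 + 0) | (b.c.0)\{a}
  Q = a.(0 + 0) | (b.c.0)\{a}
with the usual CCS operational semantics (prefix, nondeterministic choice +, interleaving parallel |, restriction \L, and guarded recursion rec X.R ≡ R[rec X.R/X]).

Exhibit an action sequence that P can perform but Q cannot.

P's transition system — 9 states:
  u0 = a.a.(0 + 0) | (b.c.0)\{a} has moves —a→ u1, —b→ u2
  u1 = a.(0 + 0) | (b.c.0)\{a} has moves —a→ u3, —b→ u4
  u2 = a.a.(0 + 0) | (c.0)\{a} has moves —a→ u4, —c→ u5
  u3 = (0 + 0) | (b.c.0)\{a} has moves —b→ u6
  u4 = a.(0 + 0) | (c.0)\{a} has moves —a→ u6, —c→ u7
  u5 = a.a.(0 + 0) | 0\{a} has moves —a→ u7
  u6 = (0 + 0) | (c.0)\{a} has moves —c→ u8
  u7 = a.(0 + 0) | 0\{a} has moves —a→ u8
  u8 = (0 + 0) | 0\{a} has moves ·
Q's transition system — 6 states:
  v0 = a.(0 + 0) | (b.c.0)\{a} has moves —a→ v1, —b→ v2
  v1 = (0 + 0) | (b.c.0)\{a} has moves —b→ v3
  v2 = a.(0 + 0) | (c.0)\{a} has moves —a→ v3, —c→ v4
  v3 = (0 + 0) | (c.0)\{a} has moves —c→ v5
  v4 = a.(0 + 0) | 0\{a} has moves —a→ v5
  v5 = (0 + 0) | 0\{a} has moves ·
Executing aa from P (initial set {u0}):
  [1] a ⇒ {u1}
  [2] a ⇒ {u3}
  — P admits the full trace.
Executing aa from Q (initial set {v0}):
  [1] a ⇒ {v1}
  [2] a ⇒ ∅  — Q cannot continue

aa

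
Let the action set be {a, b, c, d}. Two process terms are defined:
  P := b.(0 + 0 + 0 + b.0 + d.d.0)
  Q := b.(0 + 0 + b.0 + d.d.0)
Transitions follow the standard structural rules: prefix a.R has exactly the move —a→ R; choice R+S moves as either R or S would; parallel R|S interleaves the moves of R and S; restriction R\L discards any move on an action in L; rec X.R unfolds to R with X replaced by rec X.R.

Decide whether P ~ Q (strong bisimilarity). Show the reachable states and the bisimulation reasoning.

P ~ Q

P's transition system — 4 states:
  m0 = b.(0 + 0 + 0 + b.0 + d.d.0) → ··b··> m1
  m1 = 0 + 0 + 0 + b.0 + d.d.0 → ··b··> m2, ··d··> m3
  m2 = 0 → (no moves)
  m3 = d.0 → ··d··> m2
Q's transition system — 4 states:
  n0 = b.(0 + 0 + b.0 + d.d.0) → ··b··> n1
  n1 = 0 + 0 + b.0 + d.d.0 → ··b··> n2, ··d··> n3
  n2 = 0 → (no moves)
  n3 = d.0 → ··d··> n2
Partition-refinement fixed point:
  B0 = {m0, n0}
  B1 = {m1, n1}
  B2 = {m3, n3}
  B3 = {m2, n2}
m0 ∈ B0, n0 ∈ B0 → same block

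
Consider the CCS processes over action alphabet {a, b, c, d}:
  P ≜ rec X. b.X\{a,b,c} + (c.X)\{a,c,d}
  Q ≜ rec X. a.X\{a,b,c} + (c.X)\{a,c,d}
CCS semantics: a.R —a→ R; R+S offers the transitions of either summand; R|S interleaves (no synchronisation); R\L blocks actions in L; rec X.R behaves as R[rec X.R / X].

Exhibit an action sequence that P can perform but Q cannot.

LTS(P): 2 reachable states
  p0 = rec X. b.X\{a,b,c} + (c.X)\{a,c,d} has moves -b-> p1
  p1 = (rec X. b.X\{a,b,c} + (c.X)\{a,c,d})\{a,b,c} has moves stopped
LTS(Q): 2 reachable states
  q0 = rec X. a.X\{a,b,c} + (c.X)\{a,c,d} has moves -a-> q1
  q1 = (rec X. a.X\{a,b,c} + (c.X)\{a,c,d})\{a,b,c} has moves stopped
Trace ⟨b⟩ through P, begin at {p0}:
  step 1 (b): {p1}
  — P admits the full trace.
Trace ⟨b⟩ through Q, begin at {q0}:
  step 1 (b): ∅  — Q cannot continue

b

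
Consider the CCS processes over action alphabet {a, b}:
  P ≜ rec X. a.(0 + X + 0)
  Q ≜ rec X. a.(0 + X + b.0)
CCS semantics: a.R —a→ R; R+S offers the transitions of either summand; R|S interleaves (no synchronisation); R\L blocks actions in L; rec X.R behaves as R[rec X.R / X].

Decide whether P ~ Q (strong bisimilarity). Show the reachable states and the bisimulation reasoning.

not bisimilar

Reachable graph of P (2 states):
  s0 = rec X. a.(0 + X + 0) :: --a--▸ s1
  s1 = 0 + (rec X. a.(0 + X + 0)) + 0 :: --a--▸ s1
Reachable graph of Q (3 states):
  t0 = rec X. a.(0 + X + b.0) :: --a--▸ t1
  t1 = 0 + (rec X. a.(0 + X + b.0)) + b.0 :: --a--▸ t1, --b--▸ t2
  t2 = 0 :: stopped
Partition-refinement fixed point:
  B0 = {s0, s1}
  B1 = {t0}
  B2 = {t1}
  B3 = {t2}
s0 ∈ B0, t0 ∈ B1 → different blocks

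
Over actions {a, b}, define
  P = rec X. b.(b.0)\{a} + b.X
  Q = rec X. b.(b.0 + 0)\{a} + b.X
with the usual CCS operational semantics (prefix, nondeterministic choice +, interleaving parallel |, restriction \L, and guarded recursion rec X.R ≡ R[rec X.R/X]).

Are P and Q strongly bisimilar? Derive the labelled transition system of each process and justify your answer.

P ~ Q

P's transition system — 3 states:
  m0 = rec X. b.(b.0)\{a} + b.X | --b--▸ m0, --b--▸ m1
  m1 = (b.0)\{a} | --b--▸ m2
  m2 = 0\{a} | deadlocked
Q's transition system — 3 states:
  n0 = rec X. b.(b.0 + 0)\{a} + b.X | --b--▸ n0, --b--▸ n1
  n1 = (b.0 + 0)\{a} | --b--▸ n2
  n2 = 0\{a} | deadlocked
Bisimilarity quotient blocks:
  B0 = {m0, n0}
  B1 = {m1, n1}
  B2 = {m2, n2}
m0 ∈ B0, n0 ∈ B0 → same block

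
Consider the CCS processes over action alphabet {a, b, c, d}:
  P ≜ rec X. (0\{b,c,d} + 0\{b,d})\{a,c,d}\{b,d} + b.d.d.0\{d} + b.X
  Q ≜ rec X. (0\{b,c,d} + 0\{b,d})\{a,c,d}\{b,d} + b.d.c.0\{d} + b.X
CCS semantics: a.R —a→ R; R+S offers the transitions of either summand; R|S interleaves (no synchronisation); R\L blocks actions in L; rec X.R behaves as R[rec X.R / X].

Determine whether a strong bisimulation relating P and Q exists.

P's transition system — 4 states:
  u0 = rec X. (0\{b,c,d} + 0\{b,d})\{a,c,d}\{b,d} + b.d.d.0\{d} + b.X → =b=> u0, =b=> u1
  u1 = d.d.0\{d} → =d=> u2
  u2 = d.0\{d} → =d=> u3
  u3 = 0\{d} → ∅
Q's transition system — 4 states:
  v0 = rec X. (0\{b,c,d} + 0\{b,d})\{a,c,d}\{b,d} + b.d.c.0\{d} + b.X → =b=> v0, =b=> v1
  v1 = d.c.0\{d} → =d=> v2
  v2 = c.0\{d} → =c=> v3
  v3 = 0\{d} → ∅
Bisimilarity quotient blocks:
  B0 = {u0}
  B1 = {u1}
  B2 = {u2}
  B3 = {u3, v3}
  B4 = {v0}
  B5 = {v1}
  B6 = {v2}
u0 ∈ B0, v0 ∈ B4 → different blocks

NO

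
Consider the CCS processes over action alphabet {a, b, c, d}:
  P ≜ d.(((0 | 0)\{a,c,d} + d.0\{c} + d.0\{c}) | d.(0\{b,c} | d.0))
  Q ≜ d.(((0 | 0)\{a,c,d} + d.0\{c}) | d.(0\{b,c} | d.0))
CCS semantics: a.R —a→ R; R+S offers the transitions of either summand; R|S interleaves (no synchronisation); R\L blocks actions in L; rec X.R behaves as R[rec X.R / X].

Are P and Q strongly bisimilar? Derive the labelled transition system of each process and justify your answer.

P's transition system — 7 states:
  s0 = d.(((0 | 0)\{a,c,d} + d.0\{c} + d.0\{c}) | d.(0\{b,c} | d.0)) :: --d--▸ s1
  s1 = ((0 | 0)\{a,c,d} + d.0\{c} + d.0\{c}) | d.(0\{b,c} | d.0) :: --d--▸ s2, --d--▸ s3
  s2 = ((0 | 0)\{a,c,d} + d.0\{c} + d.0\{c}) | (0\{b,c} | d.0) :: --d--▸ s4, --d--▸ s5
  s3 = 0\{c} | d.(0\{b,c} | d.0) :: --d--▸ s5
  s4 = ((0 | 0)\{a,c,d} + d.0\{c} + d.0\{c}) | (0\{b,c} | 0) :: --d--▸ s6
  s5 = 0\{c} | (0\{b,c} | d.0) :: --d--▸ s6
  s6 = 0\{c} | (0\{b,c} | 0) :: ∅
Q's transition system — 7 states:
  t0 = d.(((0 | 0)\{a,c,d} + d.0\{c}) | d.(0\{b,c} | d.0)) :: --d--▸ t1
  t1 = ((0 | 0)\{a,c,d} + d.0\{c}) | d.(0\{b,c} | d.0) :: --d--▸ t2, --d--▸ t3
  t2 = ((0 | 0)\{a,c,d} + d.0\{c}) | (0\{b,c} | d.0) :: --d--▸ t4, --d--▸ t5
  t3 = 0\{c} | d.(0\{b,c} | d.0) :: --d--▸ t5
  t4 = ((0 | 0)\{a,c,d} + d.0\{c}) | (0\{b,c} | 0) :: --d--▸ t6
  t5 = 0\{c} | (0\{b,c} | d.0) :: --d--▸ t6
  t6 = 0\{c} | (0\{b,c} | 0) :: ∅
Coarsest stable partition (strong bisimilarity classes):
  B0 = {s0, t0}
  B1 = {s1, t1}
  B2 = {s2, s3, t2, t3}
  B3 = {s4, s5, t4, t5}
  B4 = {s6, t6}
s0 ∈ B0, t0 ∈ B0 → same block

P ~ Q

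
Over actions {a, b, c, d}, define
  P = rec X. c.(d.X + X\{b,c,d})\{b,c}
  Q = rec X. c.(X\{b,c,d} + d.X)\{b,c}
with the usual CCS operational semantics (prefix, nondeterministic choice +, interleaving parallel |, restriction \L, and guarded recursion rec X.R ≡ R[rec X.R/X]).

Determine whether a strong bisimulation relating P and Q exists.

bisimilar

Reachable graph of P (3 states):
  p0 = rec X. c.(d.X + X\{b,c,d})\{b,c} → ··c··> p1
  p1 = (d.(rec X. c.(d.X + X\{b,c,d})\{b,c}) + (rec X. c.(d.X + X\{b,c,d})\{b,c})\{b,c,d})\{b,c} → ··d··> p2
  p2 = (rec X. c.(d.X + X\{b,c,d})\{b,c})\{b,c} → (no moves)
Reachable graph of Q (3 states):
  q0 = rec X. c.(X\{b,c,d} + d.X)\{b,c} → ··c··> q1
  q1 = ((rec X. c.(X\{b,c,d} + d.X)\{b,c})\{b,c,d} + d.(rec X. c.(X\{b,c,d} + d.X)\{b,c}))\{b,c} → ··d··> q2
  q2 = (rec X. c.(X\{b,c,d} + d.X)\{b,c})\{b,c} → (no moves)
Coarsest stable partition (strong bisimilarity classes):
  B0 = {p0, q0}
  B1 = {p1, q1}
  B2 = {p2, q2}
p0 ∈ B0, q0 ∈ B0 → same block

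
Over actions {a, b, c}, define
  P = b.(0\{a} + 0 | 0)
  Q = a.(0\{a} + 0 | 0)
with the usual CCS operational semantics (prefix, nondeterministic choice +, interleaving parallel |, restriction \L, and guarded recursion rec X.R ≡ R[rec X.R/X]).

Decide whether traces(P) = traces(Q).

LTS(P): 2 reachable states
  m0 = b.(0\{a} + 0 | 0) :: =b=> m1
  m1 = 0\{a} + 0 | 0 :: ·
LTS(Q): 2 reachable states
  n0 = a.(0\{a} + 0 | 0) :: =a=> n1
  n1 = 0\{a} + 0 | 0 :: ·
Executing b from P (initial set {m0}):
  step 1 (b): {m1}
  — P admits the full trace.
Executing b from Q (initial set {n0}):
  step 1 (b): ∅ (Q stuck)

NO — witness ⟨b⟩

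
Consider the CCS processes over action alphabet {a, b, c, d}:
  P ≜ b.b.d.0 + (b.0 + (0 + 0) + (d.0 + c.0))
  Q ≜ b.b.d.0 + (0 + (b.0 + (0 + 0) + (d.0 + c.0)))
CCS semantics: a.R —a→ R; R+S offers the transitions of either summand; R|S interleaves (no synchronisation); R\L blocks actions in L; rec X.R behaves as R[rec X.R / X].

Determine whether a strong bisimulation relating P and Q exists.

YES

P's transition system — 4 states:
  u0 = b.b.d.0 + (b.0 + (0 + 0) + (d.0 + c.0)) :: --b--▸ u1, --b--▸ u2, --c--▸ u1, --d--▸ u1
  u1 = 0 :: deadlocked
  u2 = b.d.0 :: --b--▸ u3
  u3 = d.0 :: --d--▸ u1
Q's transition system — 4 states:
  v0 = b.b.d.0 + (0 + (b.0 + (0 + 0) + (d.0 + c.0))) :: --b--▸ v1, --b--▸ v2, --c--▸ v1, --d--▸ v1
  v1 = 0 :: deadlocked
  v2 = b.d.0 :: --b--▸ v3
  v3 = d.0 :: --d--▸ v1
Partition-refinement fixed point:
  B0 = {u0, v0}
  B1 = {u1, v1}
  B2 = {u2, v2}
  B3 = {u3, v3}
u0 ∈ B0, v0 ∈ B0 → same block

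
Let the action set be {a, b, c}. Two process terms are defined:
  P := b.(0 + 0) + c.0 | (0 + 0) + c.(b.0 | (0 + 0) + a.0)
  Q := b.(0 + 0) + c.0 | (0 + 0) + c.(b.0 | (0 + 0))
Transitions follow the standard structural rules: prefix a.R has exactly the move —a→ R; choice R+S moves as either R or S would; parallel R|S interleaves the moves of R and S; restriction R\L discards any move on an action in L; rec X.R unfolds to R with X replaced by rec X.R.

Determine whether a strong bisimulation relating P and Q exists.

not bisimilar

Reachable graph of P (5 states):
  s0 = b.(0 + 0) + c.0 | (0 + 0) + c.(b.0 | (0 + 0) + a.0) has moves --b--▸ s1, --c--▸ s2, --c--▸ s3
  s1 = 0 + 0 has moves ∅
  s2 = 0 | (0 + 0) has moves ∅
  s3 = b.0 | (0 + 0) + a.0 has moves --a--▸ s4, --b--▸ s2
  s4 = 0 has moves ∅
Reachable graph of Q (4 states):
  t0 = b.(0 + 0) + c.0 | (0 + 0) + c.(b.0 | (0 + 0)) has moves --b--▸ t1, --c--▸ t2, --c--▸ t3
  t1 = 0 + 0 has moves ∅
  t2 = 0 | (0 + 0) has moves ∅
  t3 = b.0 | (0 + 0) has moves --b--▸ t2
Bisimilarity quotient blocks:
  B0 = {s0}
  B1 = {s1, s2, s4, t1, t2}
  B2 = {s3}
  B3 = {t0}
  B4 = {t3}
s0 ∈ B0, t0 ∈ B3 → different blocks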